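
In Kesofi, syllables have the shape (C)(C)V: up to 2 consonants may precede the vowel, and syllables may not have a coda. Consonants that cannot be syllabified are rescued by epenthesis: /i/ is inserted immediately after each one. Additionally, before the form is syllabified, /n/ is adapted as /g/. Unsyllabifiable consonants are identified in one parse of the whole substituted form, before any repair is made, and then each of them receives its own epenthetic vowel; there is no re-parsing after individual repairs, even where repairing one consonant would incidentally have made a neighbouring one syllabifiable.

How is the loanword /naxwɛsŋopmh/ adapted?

Substitution: /n/ → /g/, giving /gaxwɛsŋopmh/.
The consonants /p/, /m/, /h/ cannot be parsed into a legal (C)(C)V syllable (no codas are permitted; onsets may contain at most 2 consonants).
Epenthesis after each stranded consonant: /p/ → /pi/, /m/ → /mi/, /h/ → /hi/.

gaxwɛsŋopimihi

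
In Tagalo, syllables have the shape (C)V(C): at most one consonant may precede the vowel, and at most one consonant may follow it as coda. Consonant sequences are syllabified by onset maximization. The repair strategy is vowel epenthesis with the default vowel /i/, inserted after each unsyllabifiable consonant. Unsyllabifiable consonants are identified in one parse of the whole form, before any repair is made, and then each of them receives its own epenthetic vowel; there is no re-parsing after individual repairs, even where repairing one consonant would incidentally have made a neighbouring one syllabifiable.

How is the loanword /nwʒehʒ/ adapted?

The consonants /n/, /w/, /ʒ/ cannot be parsed into a legal (C)V(C) syllable (at most one coda consonant is licensed; onsets are limited to one consonant).
Inserting the epenthetic vowel yields /n/ → /ni/, /w/ → /wi/, /ʒ/ → /ʒi/.

niwiʒehʒi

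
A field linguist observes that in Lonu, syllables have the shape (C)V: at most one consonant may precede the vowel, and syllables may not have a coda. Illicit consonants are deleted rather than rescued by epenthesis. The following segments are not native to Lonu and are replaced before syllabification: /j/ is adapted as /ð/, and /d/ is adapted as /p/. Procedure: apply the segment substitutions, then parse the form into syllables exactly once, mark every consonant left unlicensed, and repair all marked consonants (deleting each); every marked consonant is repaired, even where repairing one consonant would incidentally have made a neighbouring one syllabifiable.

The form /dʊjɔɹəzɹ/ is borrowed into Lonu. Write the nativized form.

pʊðɔɹə

Substitution: /d/ → /p/, /j/ → /ð/, giving /pʊðɔɹəzɹ/.
Under (C)V, the unsyllabifiable consonants are /z/, /ɹ/ (no codas are permitted; onsets are limited to one consonant).
Deleting the stranded consonants removes /z/, /ɹ/.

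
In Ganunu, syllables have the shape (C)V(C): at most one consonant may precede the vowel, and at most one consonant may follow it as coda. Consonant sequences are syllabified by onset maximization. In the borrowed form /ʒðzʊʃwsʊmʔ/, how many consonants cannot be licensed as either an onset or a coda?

4

Under (C)V(C), the unsyllabifiable consonants are /ʒ/, /ð/, /w/, /ʔ/ (at most one coda consonant is licensed; onsets are limited to one consonant).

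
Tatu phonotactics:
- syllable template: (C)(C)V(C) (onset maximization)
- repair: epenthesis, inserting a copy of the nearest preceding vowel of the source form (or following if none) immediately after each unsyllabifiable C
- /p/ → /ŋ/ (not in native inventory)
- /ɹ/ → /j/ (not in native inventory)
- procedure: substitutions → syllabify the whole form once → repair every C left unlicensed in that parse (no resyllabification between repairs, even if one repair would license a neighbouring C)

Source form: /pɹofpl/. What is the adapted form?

ŋjofŋolo

Substitution: /p/ → /ŋ/, /ɹ/ → /j/, giving /ŋjofŋl/.
Under (C)(C)V(C), the unsyllabifiable consonants are /ŋ/, /l/ (at most one coda consonant is licensed; onsets may contain at most 2 consonants).
Inserting the epenthetic vowel yields /ŋ/ → /ŋo/, /l/ → /lo/.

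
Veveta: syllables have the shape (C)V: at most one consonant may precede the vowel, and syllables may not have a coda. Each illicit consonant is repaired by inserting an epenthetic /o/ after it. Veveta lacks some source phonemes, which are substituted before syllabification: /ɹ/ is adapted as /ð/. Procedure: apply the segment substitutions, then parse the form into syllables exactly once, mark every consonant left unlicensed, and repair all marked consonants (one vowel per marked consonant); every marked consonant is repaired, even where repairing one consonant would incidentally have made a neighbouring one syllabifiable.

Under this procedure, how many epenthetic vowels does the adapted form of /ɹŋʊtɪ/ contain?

1

After substitution the input is /ðŋʊtɪ/.
The unsyllabifiable consonants are /ð/; each receives one epenthetic vowel.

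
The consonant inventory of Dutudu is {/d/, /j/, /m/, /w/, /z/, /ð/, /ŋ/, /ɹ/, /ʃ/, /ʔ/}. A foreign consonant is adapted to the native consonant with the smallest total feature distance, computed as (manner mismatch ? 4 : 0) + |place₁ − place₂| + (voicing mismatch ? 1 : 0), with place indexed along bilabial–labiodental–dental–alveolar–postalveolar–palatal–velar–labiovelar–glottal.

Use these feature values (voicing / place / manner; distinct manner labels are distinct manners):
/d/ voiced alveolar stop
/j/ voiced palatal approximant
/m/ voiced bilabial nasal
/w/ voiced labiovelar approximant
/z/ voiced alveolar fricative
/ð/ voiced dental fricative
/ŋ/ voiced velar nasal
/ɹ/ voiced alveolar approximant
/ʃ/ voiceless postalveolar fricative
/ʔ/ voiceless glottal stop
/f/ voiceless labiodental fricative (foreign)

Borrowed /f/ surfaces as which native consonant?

/ð/ is closest: same manner (fricative), place distance 1 (labiodental→dental), voicing differs (+1); total 2. Next closest is /z/ at distance 3.

ð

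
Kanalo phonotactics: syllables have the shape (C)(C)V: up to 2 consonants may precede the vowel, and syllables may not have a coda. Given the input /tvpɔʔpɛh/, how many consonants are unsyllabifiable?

Under (C)(C)V, the unsyllabifiable consonants are /t/, /h/ (no codas are permitted; onsets may contain at most 2 consonants).

2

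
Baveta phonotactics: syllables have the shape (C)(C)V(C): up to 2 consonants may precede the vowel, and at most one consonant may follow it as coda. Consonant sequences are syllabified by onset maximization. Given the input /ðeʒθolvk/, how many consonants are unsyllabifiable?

2

The consonants /v/, /k/ cannot be parsed into a legal (C)(C)V(C) syllable (at most one coda consonant is licensed; onsets may contain at most 2 consonants).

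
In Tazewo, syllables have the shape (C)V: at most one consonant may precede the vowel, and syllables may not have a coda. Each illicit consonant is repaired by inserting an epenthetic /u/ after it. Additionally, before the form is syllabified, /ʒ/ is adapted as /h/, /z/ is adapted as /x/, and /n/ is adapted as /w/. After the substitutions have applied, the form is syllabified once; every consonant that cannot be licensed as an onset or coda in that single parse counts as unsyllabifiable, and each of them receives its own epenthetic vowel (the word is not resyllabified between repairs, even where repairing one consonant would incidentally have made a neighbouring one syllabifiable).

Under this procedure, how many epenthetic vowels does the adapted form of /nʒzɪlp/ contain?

After substitution the input is /whxɪlp/.
The unsyllabifiable consonants are /w/, /h/, /l/, /p/; each receives one epenthetic vowel.

4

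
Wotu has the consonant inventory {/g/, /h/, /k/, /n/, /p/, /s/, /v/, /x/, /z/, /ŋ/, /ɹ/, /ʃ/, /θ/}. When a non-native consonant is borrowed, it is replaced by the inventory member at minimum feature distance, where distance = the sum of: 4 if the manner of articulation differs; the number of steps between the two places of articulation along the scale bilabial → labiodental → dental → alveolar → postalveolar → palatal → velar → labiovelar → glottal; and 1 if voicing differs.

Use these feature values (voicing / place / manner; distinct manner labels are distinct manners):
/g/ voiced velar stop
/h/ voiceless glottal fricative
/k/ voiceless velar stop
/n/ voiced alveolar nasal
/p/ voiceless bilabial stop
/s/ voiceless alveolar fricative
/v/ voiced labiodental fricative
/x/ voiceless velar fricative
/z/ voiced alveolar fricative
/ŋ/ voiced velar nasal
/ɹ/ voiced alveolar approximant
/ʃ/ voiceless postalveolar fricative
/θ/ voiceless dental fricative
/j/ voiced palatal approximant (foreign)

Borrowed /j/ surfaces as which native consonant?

/ɹ/ is closest: same manner (approximant), place distance 2 (palatal→alveolar), same voicing; total 2. Next closest is /g/ at distance 5.

ɹ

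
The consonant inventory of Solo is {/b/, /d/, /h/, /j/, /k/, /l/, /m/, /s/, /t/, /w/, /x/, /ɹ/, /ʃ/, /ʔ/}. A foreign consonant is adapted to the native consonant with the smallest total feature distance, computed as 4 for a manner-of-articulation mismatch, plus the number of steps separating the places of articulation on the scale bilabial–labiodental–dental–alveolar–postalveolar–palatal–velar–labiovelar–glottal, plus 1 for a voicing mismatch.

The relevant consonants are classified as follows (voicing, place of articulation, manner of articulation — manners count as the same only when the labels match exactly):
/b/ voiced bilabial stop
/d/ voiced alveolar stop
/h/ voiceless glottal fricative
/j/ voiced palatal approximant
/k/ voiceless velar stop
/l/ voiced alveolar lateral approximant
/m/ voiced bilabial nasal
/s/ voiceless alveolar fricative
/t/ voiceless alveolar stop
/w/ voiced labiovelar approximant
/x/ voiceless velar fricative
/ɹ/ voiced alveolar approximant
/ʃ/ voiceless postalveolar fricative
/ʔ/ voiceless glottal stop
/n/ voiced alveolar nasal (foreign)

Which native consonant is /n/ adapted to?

/m/ is closest: same manner (nasal), place distance 3 (alveolar→bilabial), same voicing; total 3. Next closest is /d/ at distance 4.

m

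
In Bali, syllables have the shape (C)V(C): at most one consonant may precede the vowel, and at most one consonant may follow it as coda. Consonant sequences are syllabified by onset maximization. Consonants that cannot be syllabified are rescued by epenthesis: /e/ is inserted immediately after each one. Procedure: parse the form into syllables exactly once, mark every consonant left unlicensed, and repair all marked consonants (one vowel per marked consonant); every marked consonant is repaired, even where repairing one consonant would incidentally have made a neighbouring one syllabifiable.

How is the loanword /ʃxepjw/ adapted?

Syllabifying with onset maximization leaves /ʃ/, /j/, /w/ stranded (at most one coda consonant is licensed; onsets are limited to one consonant).
Inserting the epenthetic vowel yields /ʃ/ → /ʃe/, /j/ → /je/, /w/ → /we/.

ʃexepjewe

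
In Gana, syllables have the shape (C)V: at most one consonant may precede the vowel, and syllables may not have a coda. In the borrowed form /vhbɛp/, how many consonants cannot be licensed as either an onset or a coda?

3

Under (C)V, the unsyllabifiable consonants are /v/, /h/, /p/ (no codas are permitted; onsets are limited to one consonant).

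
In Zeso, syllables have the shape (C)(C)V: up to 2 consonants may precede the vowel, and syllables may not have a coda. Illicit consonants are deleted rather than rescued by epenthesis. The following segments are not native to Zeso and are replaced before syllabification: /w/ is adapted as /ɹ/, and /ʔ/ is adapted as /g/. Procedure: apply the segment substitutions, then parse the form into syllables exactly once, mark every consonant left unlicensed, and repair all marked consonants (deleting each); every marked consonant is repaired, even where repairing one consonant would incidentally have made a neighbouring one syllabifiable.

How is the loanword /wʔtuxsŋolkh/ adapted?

Substitution: /w/ → /ɹ/, /ʔ/ → /g/, giving /ɹgtuxsŋolkh/.
Under (C)(C)V, the unsyllabifiable consonants are /ɹ/, /x/, /l/, /k/, /h/ (no codas are permitted; onsets may contain at most 2 consonants).
Deleting the stranded consonants removes /ɹ/, /x/, /l/, /k/, /h/.

gtusŋo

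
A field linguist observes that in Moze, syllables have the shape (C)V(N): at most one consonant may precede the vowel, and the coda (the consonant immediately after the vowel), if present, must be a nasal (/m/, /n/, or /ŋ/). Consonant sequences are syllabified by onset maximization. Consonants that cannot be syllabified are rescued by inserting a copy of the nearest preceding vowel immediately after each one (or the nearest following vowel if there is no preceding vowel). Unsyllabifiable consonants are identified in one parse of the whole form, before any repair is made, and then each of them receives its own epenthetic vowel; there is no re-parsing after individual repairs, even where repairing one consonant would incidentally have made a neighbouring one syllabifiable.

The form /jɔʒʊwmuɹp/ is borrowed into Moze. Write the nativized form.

jɔʒʊwʊmuɹupu

Under (C)V(N), the unsyllabifiable consonants are /w/, /ɹ/, /p/ (only a nasal (/m/, /n/, or /ŋ/) is licensed in coda position; onsets are limited to one consonant).
Epenthesis after each stranded consonant: /w/ → /wʊ/, /ɹ/ → /ɹu/, /p/ → /pu/.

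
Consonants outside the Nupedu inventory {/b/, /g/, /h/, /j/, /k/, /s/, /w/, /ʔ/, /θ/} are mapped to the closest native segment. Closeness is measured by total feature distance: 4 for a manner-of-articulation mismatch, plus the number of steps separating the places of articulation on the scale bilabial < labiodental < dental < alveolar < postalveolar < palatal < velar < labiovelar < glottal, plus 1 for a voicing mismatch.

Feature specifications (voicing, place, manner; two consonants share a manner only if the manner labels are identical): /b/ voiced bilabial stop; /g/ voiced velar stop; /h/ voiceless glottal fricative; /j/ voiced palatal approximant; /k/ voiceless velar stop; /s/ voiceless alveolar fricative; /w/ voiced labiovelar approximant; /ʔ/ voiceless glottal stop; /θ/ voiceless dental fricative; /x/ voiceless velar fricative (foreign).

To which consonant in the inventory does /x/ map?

h

/h/ is closest: same manner (fricative), place distance 2 (velar→glottal), same voicing; total 2. Next closest is /s/ at distance 3.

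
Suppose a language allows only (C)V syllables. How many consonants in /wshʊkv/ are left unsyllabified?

Syllabifying with onset maximization leaves /w/, /s/, /k/, /v/ stranded (no codas are permitted; onsets are limited to one consonant).

4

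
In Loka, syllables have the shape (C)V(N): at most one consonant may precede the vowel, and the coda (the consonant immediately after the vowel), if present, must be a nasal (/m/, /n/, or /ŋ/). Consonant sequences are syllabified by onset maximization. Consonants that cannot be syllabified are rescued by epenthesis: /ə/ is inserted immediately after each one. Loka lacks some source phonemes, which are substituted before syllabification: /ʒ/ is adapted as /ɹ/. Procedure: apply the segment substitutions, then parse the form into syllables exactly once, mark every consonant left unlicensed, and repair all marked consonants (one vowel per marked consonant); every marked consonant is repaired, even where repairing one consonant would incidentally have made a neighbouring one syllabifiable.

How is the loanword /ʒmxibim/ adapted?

Substitution: /ʒ/ → /ɹ/, giving /ɹmxibim/.
Syllabifying with onset maximization leaves /ɹ/, /m/ stranded (only a nasal (/m/, /n/, or /ŋ/) is licensed in coda position; onsets are limited to one consonant).
Epenthesis after each stranded consonant: /ɹ/ → /ɹə/, /m/ → /mə/.

ɹəməxibim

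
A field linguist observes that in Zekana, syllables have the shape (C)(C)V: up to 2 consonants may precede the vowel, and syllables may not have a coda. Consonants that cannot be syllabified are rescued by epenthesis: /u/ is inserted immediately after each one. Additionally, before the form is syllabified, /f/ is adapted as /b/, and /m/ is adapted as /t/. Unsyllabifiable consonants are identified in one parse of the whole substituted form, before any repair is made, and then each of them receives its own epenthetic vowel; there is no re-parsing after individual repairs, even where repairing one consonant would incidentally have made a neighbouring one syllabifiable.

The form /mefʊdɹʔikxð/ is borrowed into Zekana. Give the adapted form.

tebʊduɹʔikuxuðu

Substitution: /m/ → /t/, /f/ → /b/, giving /tebʊdɹʔikxð/.
Syllabifying with onset maximization leaves /d/, /k/, /x/, /ð/ stranded (no codas are permitted; onsets may contain at most 2 consonants).
Each unlicensed consonant becomes the onset of a new syllable: /d/ → /du/, /k/ → /ku/, /x/ → /xu/, /ð/ → /ðu/.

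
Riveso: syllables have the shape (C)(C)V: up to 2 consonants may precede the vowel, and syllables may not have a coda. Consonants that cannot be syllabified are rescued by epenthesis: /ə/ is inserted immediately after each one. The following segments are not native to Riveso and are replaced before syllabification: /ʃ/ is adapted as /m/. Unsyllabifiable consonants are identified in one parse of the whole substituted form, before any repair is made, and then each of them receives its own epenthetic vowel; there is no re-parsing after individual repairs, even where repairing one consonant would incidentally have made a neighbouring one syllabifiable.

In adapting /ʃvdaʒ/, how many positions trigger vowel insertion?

2

After substitution the input is /mvdaʒ/.
The unsyllabifiable consonants are /m/, /ʒ/; each receives one epenthetic vowel.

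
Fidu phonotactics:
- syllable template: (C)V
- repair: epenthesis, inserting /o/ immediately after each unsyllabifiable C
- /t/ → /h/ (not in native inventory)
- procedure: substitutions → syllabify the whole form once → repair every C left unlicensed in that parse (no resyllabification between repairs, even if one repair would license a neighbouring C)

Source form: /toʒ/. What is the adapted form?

Substitution: /t/ → /h/, giving /hoʒ/.
Syllabifying with onset maximization leaves /ʒ/ stranded (no codas are permitted; onsets are limited to one consonant).
Each unlicensed consonant becomes the onset of a new syllable: /ʒ/ → /ʒo/.

hoʒo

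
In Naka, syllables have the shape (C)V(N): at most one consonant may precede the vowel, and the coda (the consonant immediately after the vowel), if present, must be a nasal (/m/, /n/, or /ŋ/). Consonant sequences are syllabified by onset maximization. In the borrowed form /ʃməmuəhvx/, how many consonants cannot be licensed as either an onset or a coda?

Under (C)V(N), the unsyllabifiable consonants are /ʃ/, /h/, /v/, /x/ (only a nasal (/m/, /n/, or /ŋ/) is licensed in coda position; onsets are limited to one consonant).

4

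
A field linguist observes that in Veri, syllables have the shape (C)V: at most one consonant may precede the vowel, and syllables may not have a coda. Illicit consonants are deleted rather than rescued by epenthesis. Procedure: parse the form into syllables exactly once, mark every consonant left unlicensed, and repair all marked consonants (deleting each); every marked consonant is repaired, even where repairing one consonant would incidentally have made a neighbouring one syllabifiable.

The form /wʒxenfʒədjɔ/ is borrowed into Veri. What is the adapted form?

xeʒəjɔ

Syllabifying with onset maximization leaves /w/, /ʒ/, /n/, /f/, /d/ stranded (no codas are permitted; onsets are limited to one consonant).
Deletion applies to /w/, /ʒ/, /n/, /f/, /d/.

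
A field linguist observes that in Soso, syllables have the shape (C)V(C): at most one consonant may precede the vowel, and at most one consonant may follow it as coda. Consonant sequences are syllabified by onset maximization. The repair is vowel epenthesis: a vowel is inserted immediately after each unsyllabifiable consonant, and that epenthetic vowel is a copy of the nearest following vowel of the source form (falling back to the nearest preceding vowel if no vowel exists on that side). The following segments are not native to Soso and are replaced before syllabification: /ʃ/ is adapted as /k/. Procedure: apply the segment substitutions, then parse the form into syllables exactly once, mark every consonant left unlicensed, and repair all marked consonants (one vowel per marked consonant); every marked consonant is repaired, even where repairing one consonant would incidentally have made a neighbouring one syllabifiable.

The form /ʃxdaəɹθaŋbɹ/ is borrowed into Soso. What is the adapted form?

Substitution: /ʃ/ → /k/, giving /kxdaəɹθaŋbɹ/.
The consonants /k/, /x/, /b/, /ɹ/ cannot be parsed into a legal (C)V(C) syllable (at most one coda consonant is licensed; onsets are limited to one consonant).
Inserting the epenthetic vowel yields /k/ → /ka/, /x/ → /xa/, /b/ → /ba/, /ɹ/ → /ɹa/.

kaxadaəɹθaŋbaɹa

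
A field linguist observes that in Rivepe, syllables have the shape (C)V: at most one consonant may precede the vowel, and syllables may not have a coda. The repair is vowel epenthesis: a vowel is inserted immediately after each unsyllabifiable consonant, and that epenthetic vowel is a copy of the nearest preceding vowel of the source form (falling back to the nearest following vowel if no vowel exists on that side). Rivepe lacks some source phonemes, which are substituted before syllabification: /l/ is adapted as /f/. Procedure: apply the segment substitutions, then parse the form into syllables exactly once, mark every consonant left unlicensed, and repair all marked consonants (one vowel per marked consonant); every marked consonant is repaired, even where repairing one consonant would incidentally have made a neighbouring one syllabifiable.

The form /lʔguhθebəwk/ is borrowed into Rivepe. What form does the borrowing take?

fuʔuguhuθebəwəkə

Substitution: /l/ → /f/, giving /fʔguhθebəwk/.
Under (C)V, the unsyllabifiable consonants are /f/, /ʔ/, /h/, /w/, /k/ (no codas are permitted; onsets are limited to one consonant).
Epenthesis after each stranded consonant: /f/ → /fu/, /ʔ/ → /ʔu/, /h/ → /hu/, /w/ → /wə/, /k/ → /kə/.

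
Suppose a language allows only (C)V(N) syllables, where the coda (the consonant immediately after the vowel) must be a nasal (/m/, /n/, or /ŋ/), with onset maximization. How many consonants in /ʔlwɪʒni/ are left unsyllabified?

3

Syllabifying with onset maximization leaves /ʔ/, /l/, /ʒ/ stranded (only a nasal (/m/, /n/, or /ŋ/) is licensed in coda position; onsets are limited to one consonant).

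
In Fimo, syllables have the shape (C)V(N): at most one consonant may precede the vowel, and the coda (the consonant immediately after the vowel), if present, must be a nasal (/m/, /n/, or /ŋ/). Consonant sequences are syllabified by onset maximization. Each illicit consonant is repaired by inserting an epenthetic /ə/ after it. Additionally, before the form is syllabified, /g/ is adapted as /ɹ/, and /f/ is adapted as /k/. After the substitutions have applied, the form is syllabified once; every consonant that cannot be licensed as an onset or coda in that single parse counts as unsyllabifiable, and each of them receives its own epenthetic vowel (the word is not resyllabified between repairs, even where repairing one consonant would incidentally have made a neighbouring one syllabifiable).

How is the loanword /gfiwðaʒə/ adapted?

Substitution: /g/ → /ɹ/, /f/ → /k/, giving /ɹkiwðaʒə/.
Under (C)V(N), the unsyllabifiable consonants are /ɹ/, /w/ (only a nasal (/m/, /n/, or /ŋ/) is licensed in coda position; onsets are limited to one consonant).
Epenthesis after each stranded consonant: /ɹ/ → /ɹə/, /w/ → /wə/.

ɹəkiwəðaʒə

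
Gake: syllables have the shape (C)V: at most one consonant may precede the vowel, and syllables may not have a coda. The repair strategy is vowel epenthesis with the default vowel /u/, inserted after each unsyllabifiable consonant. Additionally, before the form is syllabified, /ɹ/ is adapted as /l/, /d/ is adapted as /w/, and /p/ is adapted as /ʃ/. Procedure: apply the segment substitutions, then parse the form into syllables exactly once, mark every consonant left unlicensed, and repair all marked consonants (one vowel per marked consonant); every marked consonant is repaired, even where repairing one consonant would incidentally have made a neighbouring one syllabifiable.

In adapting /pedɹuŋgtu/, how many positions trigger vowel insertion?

After substitution the input is /ʃewluŋgtu/.
The unsyllabifiable consonants are /w/, /ŋ/, /g/; each receives one epenthetic vowel.

3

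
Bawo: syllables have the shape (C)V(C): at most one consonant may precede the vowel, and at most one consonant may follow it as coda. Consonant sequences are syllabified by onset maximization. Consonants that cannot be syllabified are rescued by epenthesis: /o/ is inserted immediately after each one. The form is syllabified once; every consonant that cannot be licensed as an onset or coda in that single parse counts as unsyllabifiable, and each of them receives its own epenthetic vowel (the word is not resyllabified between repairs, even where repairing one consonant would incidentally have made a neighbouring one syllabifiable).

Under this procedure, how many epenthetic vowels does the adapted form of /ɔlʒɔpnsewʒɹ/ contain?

3

The unsyllabifiable consonants are /n/, /ʒ/, /ɹ/; each receives one epenthetic vowel.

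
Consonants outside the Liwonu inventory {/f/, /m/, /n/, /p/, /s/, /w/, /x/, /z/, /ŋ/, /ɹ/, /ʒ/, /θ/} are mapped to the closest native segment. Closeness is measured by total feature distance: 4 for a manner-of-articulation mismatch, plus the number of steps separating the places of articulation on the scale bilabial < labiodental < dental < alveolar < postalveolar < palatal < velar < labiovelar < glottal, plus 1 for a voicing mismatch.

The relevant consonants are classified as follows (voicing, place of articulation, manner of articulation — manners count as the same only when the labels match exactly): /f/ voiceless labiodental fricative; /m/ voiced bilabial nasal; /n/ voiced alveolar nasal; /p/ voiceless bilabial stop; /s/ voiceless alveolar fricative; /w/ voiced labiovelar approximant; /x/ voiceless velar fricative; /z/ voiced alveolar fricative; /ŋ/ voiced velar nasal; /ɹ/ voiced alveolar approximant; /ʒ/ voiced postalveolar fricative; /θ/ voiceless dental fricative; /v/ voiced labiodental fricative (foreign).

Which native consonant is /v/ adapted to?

f

/f/ is closest: same manner (fricative), place distance 0 (labiodental→labiodental), voicing differs (+1); total 1. Next closest is /z/ at distance 2.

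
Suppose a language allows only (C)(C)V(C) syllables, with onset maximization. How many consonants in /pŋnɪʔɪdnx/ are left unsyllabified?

Under (C)(C)V(C), the unsyllabifiable consonants are /p/, /n/, /x/ (at most one coda consonant is licensed; onsets may contain at most 2 consonants).

3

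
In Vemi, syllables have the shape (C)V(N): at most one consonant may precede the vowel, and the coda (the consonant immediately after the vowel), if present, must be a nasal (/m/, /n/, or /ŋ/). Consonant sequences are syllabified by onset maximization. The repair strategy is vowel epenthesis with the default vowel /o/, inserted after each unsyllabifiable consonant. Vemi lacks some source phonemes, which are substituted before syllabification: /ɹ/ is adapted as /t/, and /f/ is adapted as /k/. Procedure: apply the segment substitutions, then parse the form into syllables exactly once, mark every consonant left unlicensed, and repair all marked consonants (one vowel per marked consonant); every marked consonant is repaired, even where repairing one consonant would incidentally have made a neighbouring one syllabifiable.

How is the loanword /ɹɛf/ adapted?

Substitution: /ɹ/ → /t/, /f/ → /k/, giving /tɛk/.
Under (C)V(N), the unsyllabifiable consonants are /k/ (only a nasal (/m/, /n/, or /ŋ/) is licensed in coda position; onsets are limited to one consonant).
Each unlicensed consonant becomes the onset of a new syllable: /k/ → /ko/.

tɛko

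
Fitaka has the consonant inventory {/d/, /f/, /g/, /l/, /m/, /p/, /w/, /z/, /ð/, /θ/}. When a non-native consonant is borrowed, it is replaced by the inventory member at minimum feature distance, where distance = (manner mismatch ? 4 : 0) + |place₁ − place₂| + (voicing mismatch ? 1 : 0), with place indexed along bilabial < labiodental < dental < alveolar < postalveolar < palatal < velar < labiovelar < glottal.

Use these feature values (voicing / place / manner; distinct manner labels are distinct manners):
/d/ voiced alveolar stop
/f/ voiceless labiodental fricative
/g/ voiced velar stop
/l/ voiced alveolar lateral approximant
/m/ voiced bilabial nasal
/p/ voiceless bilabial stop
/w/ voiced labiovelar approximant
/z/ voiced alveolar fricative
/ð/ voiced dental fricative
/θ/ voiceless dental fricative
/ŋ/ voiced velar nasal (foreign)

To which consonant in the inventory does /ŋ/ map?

g

/g/ is closest: manner differs (nasal→stop, +4), place distance 0 (velar→velar), same voicing; total 4. Next closest is /w/ at distance 5.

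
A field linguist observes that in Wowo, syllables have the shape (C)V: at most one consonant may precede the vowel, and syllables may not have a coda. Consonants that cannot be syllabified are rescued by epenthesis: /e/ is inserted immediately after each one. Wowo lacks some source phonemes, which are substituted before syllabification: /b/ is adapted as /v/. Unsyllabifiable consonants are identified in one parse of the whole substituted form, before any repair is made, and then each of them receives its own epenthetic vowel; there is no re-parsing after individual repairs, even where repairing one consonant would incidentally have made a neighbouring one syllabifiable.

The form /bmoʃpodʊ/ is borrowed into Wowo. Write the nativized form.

vemoʃepodʊ

Substitution: /b/ → /v/, giving /vmoʃpodʊ/.
Syllabifying with onset maximization leaves /v/, /ʃ/ stranded (no codas are permitted; onsets are limited to one consonant).
Epenthesis after each stranded consonant: /v/ → /ve/, /ʃ/ → /ʃe/.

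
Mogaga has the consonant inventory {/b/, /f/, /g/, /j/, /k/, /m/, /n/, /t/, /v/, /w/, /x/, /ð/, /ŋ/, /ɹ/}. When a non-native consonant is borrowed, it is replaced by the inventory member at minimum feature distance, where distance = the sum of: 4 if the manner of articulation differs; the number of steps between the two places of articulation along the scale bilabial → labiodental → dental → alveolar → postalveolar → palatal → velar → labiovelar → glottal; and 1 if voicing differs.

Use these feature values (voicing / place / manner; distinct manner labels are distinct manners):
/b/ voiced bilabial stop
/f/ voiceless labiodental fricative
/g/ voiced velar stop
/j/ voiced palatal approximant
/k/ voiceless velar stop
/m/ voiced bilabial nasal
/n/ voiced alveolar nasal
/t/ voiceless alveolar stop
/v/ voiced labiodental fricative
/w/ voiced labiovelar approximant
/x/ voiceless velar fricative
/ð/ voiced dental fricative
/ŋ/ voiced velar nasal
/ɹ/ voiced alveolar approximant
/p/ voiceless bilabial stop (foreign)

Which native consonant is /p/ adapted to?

b

/b/ is closest: same manner (stop), place distance 0 (bilabial→bilabial), voicing differs (+1); total 1. Next closest is /t/ at distance 3.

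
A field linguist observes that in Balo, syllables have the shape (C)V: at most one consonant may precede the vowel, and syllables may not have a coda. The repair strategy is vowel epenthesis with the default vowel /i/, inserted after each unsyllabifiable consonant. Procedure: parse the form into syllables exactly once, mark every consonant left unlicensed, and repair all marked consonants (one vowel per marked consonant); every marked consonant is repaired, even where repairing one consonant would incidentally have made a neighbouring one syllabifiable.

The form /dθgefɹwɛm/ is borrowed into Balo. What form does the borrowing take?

diθigefiɹiwɛmi

The consonants /d/, /θ/, /f/, /ɹ/, /m/ cannot be parsed into a legal (C)V syllable (no codas are permitted; onsets are limited to one consonant).
Epenthesis after each stranded consonant: /d/ → /di/, /θ/ → /θi/, /f/ → /fi/, /ɹ/ → /ɹi/, /m/ → /mi/.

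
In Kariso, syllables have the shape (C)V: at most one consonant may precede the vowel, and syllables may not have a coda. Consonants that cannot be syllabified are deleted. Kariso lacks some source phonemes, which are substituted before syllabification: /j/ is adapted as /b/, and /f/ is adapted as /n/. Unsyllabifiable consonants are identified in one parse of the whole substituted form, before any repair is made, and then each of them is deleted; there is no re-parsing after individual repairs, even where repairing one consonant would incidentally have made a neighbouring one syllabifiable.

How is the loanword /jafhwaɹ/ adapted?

Substitution: /j/ → /b/, /f/ → /n/, giving /banhwaɹ/.
The consonants /n/, /h/, /ɹ/ cannot be parsed into a legal (C)V syllable (no codas are permitted; onsets are limited to one consonant).
Deletion applies to /n/, /h/, /ɹ/.

bawa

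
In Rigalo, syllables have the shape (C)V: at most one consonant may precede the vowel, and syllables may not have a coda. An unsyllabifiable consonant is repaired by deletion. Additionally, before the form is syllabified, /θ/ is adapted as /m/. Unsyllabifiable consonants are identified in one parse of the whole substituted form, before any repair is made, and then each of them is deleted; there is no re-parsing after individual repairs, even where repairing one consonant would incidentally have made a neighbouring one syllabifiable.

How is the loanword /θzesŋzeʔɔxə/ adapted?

zezeʔɔxə

Substitution: /θ/ → /m/, giving /mzesŋzeʔɔxə/.
Under (C)V, the unsyllabifiable consonants are /m/, /s/, /ŋ/ (no codas are permitted; onsets are limited to one consonant).
Each unlicensed consonant is deleted: /m/, /s/, /ŋ/.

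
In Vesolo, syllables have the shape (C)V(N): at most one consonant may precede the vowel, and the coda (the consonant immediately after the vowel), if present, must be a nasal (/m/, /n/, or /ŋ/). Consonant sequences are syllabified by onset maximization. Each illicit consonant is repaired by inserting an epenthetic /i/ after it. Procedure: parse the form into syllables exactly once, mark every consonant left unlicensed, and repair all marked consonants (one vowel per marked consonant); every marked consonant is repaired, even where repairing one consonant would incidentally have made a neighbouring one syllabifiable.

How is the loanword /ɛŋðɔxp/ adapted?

ɛŋðɔxipi

Syllabifying with onset maximization leaves /x/, /p/ stranded (only a nasal (/m/, /n/, or /ŋ/) is licensed in coda position; onsets are limited to one consonant).
Inserting the epenthetic vowel yields /x/ → /xi/, /p/ → /pi/.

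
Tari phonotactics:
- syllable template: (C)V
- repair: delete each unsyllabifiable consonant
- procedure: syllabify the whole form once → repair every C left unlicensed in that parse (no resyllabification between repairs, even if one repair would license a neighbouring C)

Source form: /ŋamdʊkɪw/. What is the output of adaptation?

The consonants /m/, /w/ cannot be parsed into a legal (C)V syllable (no codas are permitted; onsets are limited to one consonant).
Deletion applies to /m/, /w/.

ŋadʊkɪ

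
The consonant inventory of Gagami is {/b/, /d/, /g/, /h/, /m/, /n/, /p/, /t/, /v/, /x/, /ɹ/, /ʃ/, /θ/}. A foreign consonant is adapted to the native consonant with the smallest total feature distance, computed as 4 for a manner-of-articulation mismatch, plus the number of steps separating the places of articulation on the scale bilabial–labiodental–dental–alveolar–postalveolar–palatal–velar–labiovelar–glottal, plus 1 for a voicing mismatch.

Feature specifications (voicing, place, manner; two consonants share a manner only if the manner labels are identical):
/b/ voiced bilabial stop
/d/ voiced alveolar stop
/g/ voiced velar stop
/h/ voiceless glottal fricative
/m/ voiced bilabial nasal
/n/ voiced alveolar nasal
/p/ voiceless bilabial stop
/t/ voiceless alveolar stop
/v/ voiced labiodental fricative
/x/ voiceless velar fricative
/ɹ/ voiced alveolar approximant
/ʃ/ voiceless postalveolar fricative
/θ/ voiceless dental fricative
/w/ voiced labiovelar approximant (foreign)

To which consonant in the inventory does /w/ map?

/ɹ/ is closest: same manner (approximant), place distance 4 (labiovelar→alveolar), same voicing; total 4. Next closest is /g/ at distance 5.

ɹ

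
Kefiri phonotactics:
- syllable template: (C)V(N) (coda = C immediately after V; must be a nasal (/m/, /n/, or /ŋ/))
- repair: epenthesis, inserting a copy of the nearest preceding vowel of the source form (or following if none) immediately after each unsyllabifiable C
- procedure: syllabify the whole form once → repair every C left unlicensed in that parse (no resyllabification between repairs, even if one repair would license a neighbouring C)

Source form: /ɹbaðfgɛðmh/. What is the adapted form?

Under (C)V(N), the unsyllabifiable consonants are /ɹ/, /ð/, /f/, /ð/, /m/, /h/ (only a nasal (/m/, /n/, or /ŋ/) is licensed in coda position; onsets are limited to one consonant).
Inserting the epenthetic vowel yields /ɹ/ → /ɹa/, /ð/ → /ða/, /f/ → /fa/, /ð/ → /ðɛ/, /m/ → /mɛ/, /h/ → /hɛ/.

ɹabaðafagɛðɛmɛhɛ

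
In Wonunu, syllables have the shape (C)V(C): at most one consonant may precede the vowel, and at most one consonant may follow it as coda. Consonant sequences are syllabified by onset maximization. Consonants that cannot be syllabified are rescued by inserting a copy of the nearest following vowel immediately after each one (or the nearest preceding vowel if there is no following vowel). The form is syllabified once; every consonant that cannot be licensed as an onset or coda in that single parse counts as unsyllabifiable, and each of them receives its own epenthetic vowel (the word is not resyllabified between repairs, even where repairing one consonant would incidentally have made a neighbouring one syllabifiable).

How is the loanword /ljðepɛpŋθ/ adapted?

lejeðepɛpŋɛθɛ

Under (C)V(C), the unsyllabifiable consonants are /l/, /j/, /ŋ/, /θ/ (at most one coda consonant is licensed; onsets are limited to one consonant).
Epenthesis after each stranded consonant: /l/ → /le/, /j/ → /je/, /ŋ/ → /ŋɛ/, /θ/ → /θɛ/.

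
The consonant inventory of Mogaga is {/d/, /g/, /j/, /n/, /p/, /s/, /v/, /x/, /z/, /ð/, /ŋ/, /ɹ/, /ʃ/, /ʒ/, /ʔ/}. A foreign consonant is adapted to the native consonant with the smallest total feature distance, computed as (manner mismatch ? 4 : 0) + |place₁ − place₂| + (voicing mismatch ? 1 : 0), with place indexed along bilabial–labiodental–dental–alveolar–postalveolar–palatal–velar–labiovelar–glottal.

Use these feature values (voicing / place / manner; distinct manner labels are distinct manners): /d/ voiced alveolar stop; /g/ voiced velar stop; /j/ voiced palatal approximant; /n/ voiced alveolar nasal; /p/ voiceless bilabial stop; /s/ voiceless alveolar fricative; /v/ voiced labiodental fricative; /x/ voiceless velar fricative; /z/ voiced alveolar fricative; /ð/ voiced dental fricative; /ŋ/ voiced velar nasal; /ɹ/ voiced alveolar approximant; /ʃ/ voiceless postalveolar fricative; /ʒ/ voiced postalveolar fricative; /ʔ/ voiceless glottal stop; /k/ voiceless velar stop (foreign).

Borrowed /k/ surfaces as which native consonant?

/g/ is closest: same manner (stop), place distance 0 (velar→velar), voicing differs (+1); total 1. Next closest is /ʔ/ at distance 2.

g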